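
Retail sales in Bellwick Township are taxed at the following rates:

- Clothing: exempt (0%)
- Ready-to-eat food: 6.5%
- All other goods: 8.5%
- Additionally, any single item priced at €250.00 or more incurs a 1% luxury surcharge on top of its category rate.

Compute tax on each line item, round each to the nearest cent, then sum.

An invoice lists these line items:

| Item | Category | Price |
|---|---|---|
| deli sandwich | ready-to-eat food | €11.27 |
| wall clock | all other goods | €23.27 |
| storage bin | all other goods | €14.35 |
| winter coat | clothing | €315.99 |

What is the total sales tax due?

€7.09

Deli sandwich €11.27: ready-to-eat food → 6.5% → €0.73
Wall clock €23.27: all other goods → 8.5% → €1.98
Storage bin €14.35: all other goods → 8.5% → €1.22
Winter coat €315.99: clothing → 0% + 1% surcharge = 1% → €3.16
Total tax = €0.73 + €1.98 + €1.22 + €3.16 = €7.09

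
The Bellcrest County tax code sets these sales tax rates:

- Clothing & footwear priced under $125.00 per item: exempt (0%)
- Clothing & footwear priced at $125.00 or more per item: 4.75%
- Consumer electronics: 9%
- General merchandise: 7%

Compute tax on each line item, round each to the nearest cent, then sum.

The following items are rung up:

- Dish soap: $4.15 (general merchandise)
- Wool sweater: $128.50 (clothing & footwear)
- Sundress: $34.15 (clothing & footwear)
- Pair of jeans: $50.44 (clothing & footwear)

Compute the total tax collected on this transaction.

Dish soap $4.15: general merchandise → 7% → $0.29
Wool sweater $128.50: clothing & footwear, $125.00 or more → 4.75% → $6.10
Sundress $34.15: clothing & footwear, under $125.00 → 0% → $0.00
Pair of jeans $50.44: clothing & footwear, under $125.00 → 0% → $0.00
Total tax = $0.29 + $6.10 = $6.39

$6.39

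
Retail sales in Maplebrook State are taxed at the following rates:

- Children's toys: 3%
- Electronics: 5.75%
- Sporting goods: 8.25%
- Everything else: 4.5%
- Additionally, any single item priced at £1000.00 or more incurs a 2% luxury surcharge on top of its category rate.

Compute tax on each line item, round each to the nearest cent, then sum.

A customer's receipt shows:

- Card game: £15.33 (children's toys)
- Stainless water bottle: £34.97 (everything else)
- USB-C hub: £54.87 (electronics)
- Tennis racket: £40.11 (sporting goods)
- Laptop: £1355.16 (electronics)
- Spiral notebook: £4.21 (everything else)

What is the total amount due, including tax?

£1618.36

Card game £15.33: children's toys → 3% → £0.46
Stainless water bottle £34.97: everything else → 4.5% → £1.57
USB-C hub £54.87: electronics → 5.75% → £3.16
Tennis racket £40.11: sporting goods → 8.25% → £3.31
Laptop £1355.16: electronics → 5.75% + 2% surcharge = 7.75% → £105.02
Spiral notebook £4.21: everything else → 4.5% → £0.19
Subtotal = £1504.65; tax = £113.71; total due = £1618.36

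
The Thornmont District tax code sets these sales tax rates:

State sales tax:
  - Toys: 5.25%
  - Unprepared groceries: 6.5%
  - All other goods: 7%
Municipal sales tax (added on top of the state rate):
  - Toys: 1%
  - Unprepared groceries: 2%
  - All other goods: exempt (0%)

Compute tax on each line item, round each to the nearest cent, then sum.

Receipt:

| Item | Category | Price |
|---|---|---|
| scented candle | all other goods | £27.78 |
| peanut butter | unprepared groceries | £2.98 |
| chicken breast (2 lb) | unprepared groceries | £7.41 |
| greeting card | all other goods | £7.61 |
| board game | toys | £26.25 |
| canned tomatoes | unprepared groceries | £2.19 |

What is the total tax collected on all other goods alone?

Scented candle £27.78: all other goods → 7% + 0% municipal = 7% → £1.94
Greeting card £7.61: all other goods → 7% + 0% municipal = 7% → £0.53
Tax on all other goods = £1.94 + £0.53 = £2.47

£2.47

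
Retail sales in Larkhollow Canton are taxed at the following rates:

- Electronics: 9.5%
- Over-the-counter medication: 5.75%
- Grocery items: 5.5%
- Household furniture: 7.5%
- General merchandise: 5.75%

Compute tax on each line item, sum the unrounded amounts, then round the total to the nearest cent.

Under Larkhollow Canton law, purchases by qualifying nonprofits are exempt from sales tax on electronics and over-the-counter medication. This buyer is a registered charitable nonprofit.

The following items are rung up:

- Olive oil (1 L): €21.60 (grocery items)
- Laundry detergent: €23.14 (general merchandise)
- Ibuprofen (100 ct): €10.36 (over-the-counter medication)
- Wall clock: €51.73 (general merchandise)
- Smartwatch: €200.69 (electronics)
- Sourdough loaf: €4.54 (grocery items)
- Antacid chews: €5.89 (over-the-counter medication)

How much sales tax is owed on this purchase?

€5.74

Olive oil (1 L) €21.60: grocery items → 5.5% → €1.188
Laundry detergent €23.14: general merchandise → 5.75% → €1.33055
Ibuprofen (100 ct) €10.36: over-the-counter medication, buyer-exempt → 0% → €0.00
Wall clock €51.73: general merchandise → 5.75% → €2.974475
Smartwatch €200.69: electronics, buyer-exempt → 0% → €0.00
Sourdough loaf €4.54: grocery items → 5.5% → €0.2497
Antacid chews €5.89: over-the-counter medication, buyer-exempt → 0% → €0.00
Unrounded tax sum = €5.742725 → €5.74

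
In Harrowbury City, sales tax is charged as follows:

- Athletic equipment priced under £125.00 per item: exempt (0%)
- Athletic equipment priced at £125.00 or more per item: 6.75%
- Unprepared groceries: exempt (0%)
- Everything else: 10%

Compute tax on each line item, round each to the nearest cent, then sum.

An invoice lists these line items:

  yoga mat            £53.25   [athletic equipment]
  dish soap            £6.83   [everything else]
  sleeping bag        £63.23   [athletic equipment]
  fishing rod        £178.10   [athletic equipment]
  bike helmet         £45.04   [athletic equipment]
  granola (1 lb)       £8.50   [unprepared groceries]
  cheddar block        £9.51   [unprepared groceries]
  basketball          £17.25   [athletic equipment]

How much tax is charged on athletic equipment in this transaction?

£12.02

Yoga mat £53.25: athletic equipment, under £125.00 → 0% → £0.00
Sleeping bag £63.23: athletic equipment, under £125.00 → 0% → £0.00
Fishing rod £178.10: athletic equipment, £125.00 or more → 6.75% → £12.02
Bike helmet £45.04: athletic equipment, under £125.00 → 0% → £0.00
Basketball £17.25: athletic equipment, under £125.00 → 0% → £0.00
Tax on athletic equipment = £0.00 + £0.00 + £12.02 + £0.00 + £0.00 = £12.02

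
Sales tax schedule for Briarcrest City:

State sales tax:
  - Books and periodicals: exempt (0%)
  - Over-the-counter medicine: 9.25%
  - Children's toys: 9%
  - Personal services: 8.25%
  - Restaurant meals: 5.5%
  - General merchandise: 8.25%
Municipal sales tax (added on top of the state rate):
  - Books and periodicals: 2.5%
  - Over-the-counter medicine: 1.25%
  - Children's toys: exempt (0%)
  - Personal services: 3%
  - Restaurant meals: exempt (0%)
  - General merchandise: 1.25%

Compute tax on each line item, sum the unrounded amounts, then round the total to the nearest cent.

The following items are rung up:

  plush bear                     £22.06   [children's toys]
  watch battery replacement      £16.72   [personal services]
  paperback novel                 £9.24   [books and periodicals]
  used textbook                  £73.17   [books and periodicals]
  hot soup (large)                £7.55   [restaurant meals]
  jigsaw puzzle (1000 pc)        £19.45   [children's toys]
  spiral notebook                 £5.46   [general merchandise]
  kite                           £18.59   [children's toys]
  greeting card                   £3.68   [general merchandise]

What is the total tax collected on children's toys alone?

Plush bear £22.06: children's toys → 9% + 0% municipal = 9% → £1.9854
Jigsaw puzzle (1000 pc) £19.45: children's toys → 9% + 0% municipal = 9% → £1.7505
Kite £18.59: children's toys → 9% + 0% municipal = 9% → £1.6731
Tax on children's toys: unrounded sum = £5.409 → £5.41

£5.41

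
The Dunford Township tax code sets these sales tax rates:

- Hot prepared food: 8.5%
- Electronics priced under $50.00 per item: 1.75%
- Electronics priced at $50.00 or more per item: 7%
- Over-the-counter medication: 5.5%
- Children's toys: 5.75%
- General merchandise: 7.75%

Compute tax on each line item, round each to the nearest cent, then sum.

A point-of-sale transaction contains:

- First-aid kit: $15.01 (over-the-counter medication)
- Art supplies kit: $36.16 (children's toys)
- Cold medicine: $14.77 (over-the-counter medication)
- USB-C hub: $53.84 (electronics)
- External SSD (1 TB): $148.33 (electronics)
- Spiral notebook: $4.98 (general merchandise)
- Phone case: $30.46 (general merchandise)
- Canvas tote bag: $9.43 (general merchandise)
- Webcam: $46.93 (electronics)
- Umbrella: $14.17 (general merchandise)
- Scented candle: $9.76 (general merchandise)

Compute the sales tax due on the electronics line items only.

$14.97

USB-C hub $53.84: electronics, $50.00 or more → 7% → $3.77
External SSD (1 TB) $148.33: electronics, $50.00 or more → 7% → $10.38
Webcam $46.93: electronics, under $50.00 → 1.75% → $0.82
Tax on electronics = $3.77 + $10.38 + $0.82 = $14.97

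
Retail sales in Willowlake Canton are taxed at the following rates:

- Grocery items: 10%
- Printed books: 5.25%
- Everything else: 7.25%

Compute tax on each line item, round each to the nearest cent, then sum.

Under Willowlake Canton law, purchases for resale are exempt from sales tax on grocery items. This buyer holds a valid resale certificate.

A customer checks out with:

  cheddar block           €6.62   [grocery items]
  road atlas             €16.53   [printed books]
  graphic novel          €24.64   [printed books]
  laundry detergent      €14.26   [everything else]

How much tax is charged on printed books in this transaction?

Road atlas €16.53: printed books → 5.25% → €0.87
Graphic novel €24.64: printed books → 5.25% → €1.29
Tax on printed books = €0.87 + €1.29 = €2.16

€2.16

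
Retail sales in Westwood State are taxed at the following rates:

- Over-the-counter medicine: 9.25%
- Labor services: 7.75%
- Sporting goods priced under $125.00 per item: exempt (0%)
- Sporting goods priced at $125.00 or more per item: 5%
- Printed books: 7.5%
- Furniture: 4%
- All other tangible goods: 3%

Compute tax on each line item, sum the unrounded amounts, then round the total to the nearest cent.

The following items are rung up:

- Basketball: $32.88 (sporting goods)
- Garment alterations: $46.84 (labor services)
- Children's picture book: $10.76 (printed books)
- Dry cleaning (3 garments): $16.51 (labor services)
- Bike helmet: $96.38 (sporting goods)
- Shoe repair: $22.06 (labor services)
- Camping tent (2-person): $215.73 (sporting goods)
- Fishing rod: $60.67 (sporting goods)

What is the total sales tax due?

$18.21

Basketball $32.88: sporting goods, under $125.00 → 0% → $0.00
Garment alterations $46.84: labor services → 7.75% → $3.6301
Children's picture book $10.76: printed books → 7.5% → $0.807
Dry cleaning (3 garments) $16.51: labor services → 7.75% → $1.279525
Bike helmet $96.38: sporting goods, under $125.00 → 0% → $0.00
Shoe repair $22.06: labor services → 7.75% → $1.70965
Camping tent (2-person) $215.73: sporting goods, $125.00 or more → 5% → $10.7865
Fishing rod $60.67: sporting goods, under $125.00 → 0% → $0.00
Unrounded tax sum = $18.212775 → $18.21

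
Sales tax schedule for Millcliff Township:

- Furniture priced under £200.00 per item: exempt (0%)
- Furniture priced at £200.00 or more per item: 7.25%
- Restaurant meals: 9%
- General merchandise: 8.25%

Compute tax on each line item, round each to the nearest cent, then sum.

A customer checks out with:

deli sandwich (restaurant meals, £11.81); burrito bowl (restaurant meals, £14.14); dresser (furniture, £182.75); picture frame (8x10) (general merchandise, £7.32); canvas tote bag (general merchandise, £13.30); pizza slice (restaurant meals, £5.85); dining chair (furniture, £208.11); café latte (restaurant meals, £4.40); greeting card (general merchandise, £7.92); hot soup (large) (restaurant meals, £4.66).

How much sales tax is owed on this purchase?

Deli sandwich £11.81: restaurant meals → 9% → £1.06
Burrito bowl £14.14: restaurant meals → 9% → £1.27
Dresser £182.75: furniture, under £200.00 → 0% → £0.00
Picture frame (8x10) £7.32: general merchandise → 8.25% → £0.60
Canvas tote bag £13.30: general merchandise → 8.25% → £1.10
Pizza slice £5.85: restaurant meals → 9% → £0.53
Dining chair £208.11: furniture, £200.00 or more → 7.25% → £15.09
Café latte £4.40: restaurant meals → 9% → £0.40
Greeting card £7.92: general merchandise → 8.25% → £0.65
Hot soup (large) £4.66: restaurant meals → 9% → £0.42
Total tax = £1.06 + £1.27 + £0.60 + £1.10 + £0.53 + £15.09 + £0.40 + £0.65 + £0.42 = £21.12

£21.12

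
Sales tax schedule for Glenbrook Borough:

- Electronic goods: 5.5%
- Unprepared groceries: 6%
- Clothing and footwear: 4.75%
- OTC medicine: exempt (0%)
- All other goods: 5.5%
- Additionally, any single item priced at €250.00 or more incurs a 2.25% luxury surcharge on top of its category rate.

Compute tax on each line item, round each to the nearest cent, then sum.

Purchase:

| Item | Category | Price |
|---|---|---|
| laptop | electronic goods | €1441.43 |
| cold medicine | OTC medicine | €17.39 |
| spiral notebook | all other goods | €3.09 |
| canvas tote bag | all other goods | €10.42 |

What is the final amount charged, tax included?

Laptop €1441.43: electronic goods → 5.5% + 2.25% surcharge = 7.75% → €111.71
Cold medicine €17.39: OTC medicine → 0% → €0.00
Spiral notebook €3.09: all other goods → 5.5% → €0.17
Canvas tote bag €10.42: all other goods → 5.5% → €0.57
Subtotal = €1472.33; tax = €112.45; total due = €1584.78

€1584.78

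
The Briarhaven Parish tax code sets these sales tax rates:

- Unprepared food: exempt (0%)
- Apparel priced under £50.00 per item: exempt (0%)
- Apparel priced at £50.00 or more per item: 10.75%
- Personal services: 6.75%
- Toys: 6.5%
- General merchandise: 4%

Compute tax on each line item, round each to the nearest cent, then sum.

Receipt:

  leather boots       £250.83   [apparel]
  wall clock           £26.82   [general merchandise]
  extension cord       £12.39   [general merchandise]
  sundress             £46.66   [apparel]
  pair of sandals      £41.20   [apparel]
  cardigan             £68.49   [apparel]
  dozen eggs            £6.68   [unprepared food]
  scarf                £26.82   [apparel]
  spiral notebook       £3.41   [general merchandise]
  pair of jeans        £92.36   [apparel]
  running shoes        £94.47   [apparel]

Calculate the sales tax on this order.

Leather boots £250.83: apparel, £50.00 or more → 10.75% → £26.96
Wall clock £26.82: general merchandise → 4% → £1.07
Extension cord £12.39: general merchandise → 4% → £0.50
Sundress £46.66: apparel, under £50.00 → 0% → £0.00
Pair of sandals £41.20: apparel, under £50.00 → 0% → £0.00
Cardigan £68.49: apparel, £50.00 or more → 10.75% → £7.36
Dozen eggs £6.68: unprepared food → 0% → £0.00
Scarf £26.82: apparel, under £50.00 → 0% → £0.00
Spiral notebook £3.41: general merchandise → 4% → £0.14
Pair of jeans £92.36: apparel, £50.00 or more → 10.75% → £9.93
Running shoes £94.47: apparel, £50.00 or more → 10.75% → £10.16
Total tax = £26.96 + £1.07 + £0.50 + £7.36 + £0.14 + £9.93 + £10.16 = £56.12

£56.12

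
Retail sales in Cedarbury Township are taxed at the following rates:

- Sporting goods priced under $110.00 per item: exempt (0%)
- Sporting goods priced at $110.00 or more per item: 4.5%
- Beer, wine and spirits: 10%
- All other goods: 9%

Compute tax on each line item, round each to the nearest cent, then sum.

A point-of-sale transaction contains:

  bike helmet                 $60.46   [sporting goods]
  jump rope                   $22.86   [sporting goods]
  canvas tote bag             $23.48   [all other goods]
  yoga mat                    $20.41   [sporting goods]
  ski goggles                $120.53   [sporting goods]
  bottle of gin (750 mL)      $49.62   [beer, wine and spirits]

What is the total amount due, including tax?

$309.85

Bike helmet $60.46: sporting goods, under $110.00 → 0% → $0.00
Jump rope $22.86: sporting goods, under $110.00 → 0% → $0.00
Canvas tote bag $23.48: all other goods → 9% → $2.11
Yoga mat $20.41: sporting goods, under $110.00 → 0% → $0.00
Ski goggles $120.53: sporting goods, $110.00 or more → 4.5% → $5.42
Bottle of gin (750 mL) $49.62: beer, wine and spirits → 10% → $4.96
Subtotal = $297.36; tax = $12.49; total due = $309.85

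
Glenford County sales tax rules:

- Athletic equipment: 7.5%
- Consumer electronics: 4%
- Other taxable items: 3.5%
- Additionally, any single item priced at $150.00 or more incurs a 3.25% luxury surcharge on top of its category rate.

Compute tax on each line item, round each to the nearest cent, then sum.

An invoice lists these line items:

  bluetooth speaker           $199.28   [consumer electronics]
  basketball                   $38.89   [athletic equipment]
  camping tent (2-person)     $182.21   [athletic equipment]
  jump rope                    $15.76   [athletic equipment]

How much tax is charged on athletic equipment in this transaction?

$23.69

Basketball $38.89: athletic equipment → 7.5% → $2.92
Camping tent (2-person) $182.21: athletic equipment → 7.5% + 3.25% surcharge = 10.75% → $19.59
Jump rope $15.76: athletic equipment → 7.5% → $1.18
Tax on athletic equipment = $2.92 + $19.59 + $1.18 = $23.69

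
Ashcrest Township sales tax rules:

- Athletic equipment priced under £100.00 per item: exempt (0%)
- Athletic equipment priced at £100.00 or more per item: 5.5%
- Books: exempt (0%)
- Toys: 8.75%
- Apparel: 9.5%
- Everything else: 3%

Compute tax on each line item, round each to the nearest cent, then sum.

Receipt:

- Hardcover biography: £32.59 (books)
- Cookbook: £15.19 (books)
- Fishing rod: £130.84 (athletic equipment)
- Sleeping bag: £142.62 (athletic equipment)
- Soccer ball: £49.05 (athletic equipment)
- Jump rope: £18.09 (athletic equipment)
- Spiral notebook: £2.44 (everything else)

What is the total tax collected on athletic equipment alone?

£15.04

Fishing rod £130.84: athletic equipment, £100.00 or more → 5.5% → £7.20
Sleeping bag £142.62: athletic equipment, £100.00 or more → 5.5% → £7.84
Soccer ball £49.05: athletic equipment, under £100.00 → 0% → £0.00
Jump rope £18.09: athletic equipment, under £100.00 → 0% → £0.00
Tax on athletic equipment = £7.20 + £7.84 + £0.00 + £0.00 = £15.04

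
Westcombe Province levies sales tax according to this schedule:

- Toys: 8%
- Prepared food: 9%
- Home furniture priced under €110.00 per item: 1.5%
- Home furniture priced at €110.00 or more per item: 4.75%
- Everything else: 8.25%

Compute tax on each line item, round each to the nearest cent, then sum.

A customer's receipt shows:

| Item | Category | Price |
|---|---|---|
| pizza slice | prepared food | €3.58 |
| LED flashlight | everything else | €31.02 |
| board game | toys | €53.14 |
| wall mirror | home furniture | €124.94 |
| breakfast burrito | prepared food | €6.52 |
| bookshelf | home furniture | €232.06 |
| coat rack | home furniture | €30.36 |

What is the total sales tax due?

€25.13

Pizza slice €3.58: prepared food → 9% → €0.32
LED flashlight €31.02: everything else → 8.25% → €2.56
Board game €53.14: toys → 8% → €4.25
Wall mirror €124.94: home furniture, €110.00 or more → 4.75% → €5.93
Breakfast burrito €6.52: prepared food → 9% → €0.59
Bookshelf €232.06: home furniture, €110.00 or more → 4.75% → €11.02
Coat rack €30.36: home furniture, under €110.00 → 1.5% → €0.46
Total tax = €0.32 + €2.56 + €4.25 + €5.93 + €0.59 + €11.02 + €0.46 = €25.13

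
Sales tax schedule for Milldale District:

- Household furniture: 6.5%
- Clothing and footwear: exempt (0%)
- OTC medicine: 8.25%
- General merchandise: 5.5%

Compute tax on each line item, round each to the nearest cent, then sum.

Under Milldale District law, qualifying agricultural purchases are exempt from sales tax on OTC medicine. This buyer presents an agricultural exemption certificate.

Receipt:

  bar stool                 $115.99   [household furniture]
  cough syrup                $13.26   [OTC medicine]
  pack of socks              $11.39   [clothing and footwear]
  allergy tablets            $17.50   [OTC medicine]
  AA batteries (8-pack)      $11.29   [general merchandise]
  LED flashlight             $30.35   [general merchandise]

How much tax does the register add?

Bar stool $115.99: household furniture → 6.5% → $7.54
Cough syrup $13.26: OTC medicine, buyer-exempt → 0% → $0.00
Pack of socks $11.39: clothing and footwear → 0% → $0.00
Allergy tablets $17.50: OTC medicine, buyer-exempt → 0% → $0.00
AA batteries (8-pack) $11.29: general merchandise → 5.5% → $0.62
LED flashlight $30.35: general merchandise → 5.5% → $1.67
Total tax = $7.54 + $0.62 + $1.67 = $9.83

$9.83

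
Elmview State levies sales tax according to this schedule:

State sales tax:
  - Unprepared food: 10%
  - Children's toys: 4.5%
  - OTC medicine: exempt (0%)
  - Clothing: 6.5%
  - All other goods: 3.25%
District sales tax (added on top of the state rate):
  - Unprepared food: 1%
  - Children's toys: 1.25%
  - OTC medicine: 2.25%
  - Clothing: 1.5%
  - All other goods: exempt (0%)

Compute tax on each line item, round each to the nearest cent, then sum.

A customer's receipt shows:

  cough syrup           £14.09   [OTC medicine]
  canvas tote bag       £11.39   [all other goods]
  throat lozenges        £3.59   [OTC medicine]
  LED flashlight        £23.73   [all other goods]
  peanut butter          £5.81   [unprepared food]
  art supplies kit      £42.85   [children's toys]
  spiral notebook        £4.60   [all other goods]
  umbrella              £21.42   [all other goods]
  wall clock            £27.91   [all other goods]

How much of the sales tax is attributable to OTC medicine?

Cough syrup £14.09: OTC medicine → 0% + 2.25% district = 2.25% → £0.32
Throat lozenges £3.59: OTC medicine → 0% + 2.25% district = 2.25% → £0.08
Tax on OTC medicine = £0.32 + £0.08 = £0.40

£0.40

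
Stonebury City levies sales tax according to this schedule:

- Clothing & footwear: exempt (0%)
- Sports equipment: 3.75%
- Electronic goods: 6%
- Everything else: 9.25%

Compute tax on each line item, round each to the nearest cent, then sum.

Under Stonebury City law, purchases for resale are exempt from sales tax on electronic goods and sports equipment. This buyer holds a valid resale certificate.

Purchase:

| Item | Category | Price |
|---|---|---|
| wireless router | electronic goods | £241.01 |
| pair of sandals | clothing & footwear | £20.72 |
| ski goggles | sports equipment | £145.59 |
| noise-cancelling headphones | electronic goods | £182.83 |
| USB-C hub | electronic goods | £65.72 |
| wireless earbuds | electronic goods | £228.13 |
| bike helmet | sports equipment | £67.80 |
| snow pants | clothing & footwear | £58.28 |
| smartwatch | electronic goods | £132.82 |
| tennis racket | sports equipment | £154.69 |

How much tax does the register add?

£0.00

Wireless router £241.01: electronic goods, buyer-exempt → 0% → £0.00
Pair of sandals £20.72: clothing & footwear → 0% → £0.00
Ski goggles £145.59: sports equipment, buyer-exempt → 0% → £0.00
Noise-cancelling headphones £182.83: electronic goods, buyer-exempt → 0% → £0.00
USB-C hub £65.72: electronic goods, buyer-exempt → 0% → £0.00
Wireless earbuds £228.13: electronic goods, buyer-exempt → 0% → £0.00
Bike helmet £67.80: sports equipment, buyer-exempt → 0% → £0.00
Snow pants £58.28: clothing & footwear → 0% → £0.00
Smartwatch £132.82: electronic goods, buyer-exempt → 0% → £0.00
Tennis racket £154.69: sports equipment, buyer-exempt → 0% → £0.00
Total tax = £0.00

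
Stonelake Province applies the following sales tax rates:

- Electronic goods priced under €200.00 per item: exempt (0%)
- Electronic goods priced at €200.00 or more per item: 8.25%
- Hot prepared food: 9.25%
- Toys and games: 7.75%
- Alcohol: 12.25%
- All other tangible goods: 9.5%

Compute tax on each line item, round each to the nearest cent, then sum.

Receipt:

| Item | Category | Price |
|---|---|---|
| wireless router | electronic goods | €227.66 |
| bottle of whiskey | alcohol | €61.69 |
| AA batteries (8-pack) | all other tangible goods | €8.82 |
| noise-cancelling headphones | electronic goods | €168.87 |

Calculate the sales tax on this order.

€27.18

Wireless router €227.66: electronic goods, €200.00 or more → 8.25% → €18.78
Bottle of whiskey €61.69: alcohol → 12.25% → €7.56
AA batteries (8-pack) €8.82: all other tangible goods → 9.5% → €0.84
Noise-cancelling headphones €168.87: electronic goods, under €200.00 → 0% → €0.00
Total tax = €18.78 + €7.56 + €0.84 = €27.18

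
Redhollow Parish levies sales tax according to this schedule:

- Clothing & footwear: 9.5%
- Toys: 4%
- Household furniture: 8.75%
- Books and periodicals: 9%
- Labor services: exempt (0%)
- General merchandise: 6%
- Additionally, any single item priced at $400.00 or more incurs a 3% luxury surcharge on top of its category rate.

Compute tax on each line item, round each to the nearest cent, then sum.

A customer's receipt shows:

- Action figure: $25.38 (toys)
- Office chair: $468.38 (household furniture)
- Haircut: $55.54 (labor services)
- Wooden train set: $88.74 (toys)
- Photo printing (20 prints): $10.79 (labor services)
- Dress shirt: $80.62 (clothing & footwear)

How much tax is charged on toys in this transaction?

Action figure $25.38: toys → 4% → $1.02
Wooden train set $88.74: toys → 4% → $3.55
Tax on toys = $1.02 + $3.55 = $4.57

$4.57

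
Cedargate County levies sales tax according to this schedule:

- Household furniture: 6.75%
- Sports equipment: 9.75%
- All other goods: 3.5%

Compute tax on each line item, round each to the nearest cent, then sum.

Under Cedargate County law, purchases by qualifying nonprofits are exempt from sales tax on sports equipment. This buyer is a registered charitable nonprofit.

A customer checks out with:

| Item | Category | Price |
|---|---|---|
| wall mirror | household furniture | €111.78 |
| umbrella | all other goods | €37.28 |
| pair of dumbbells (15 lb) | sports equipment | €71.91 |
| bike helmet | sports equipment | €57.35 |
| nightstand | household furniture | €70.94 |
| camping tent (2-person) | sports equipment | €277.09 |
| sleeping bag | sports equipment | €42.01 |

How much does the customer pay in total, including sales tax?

Wall mirror €111.78: household furniture → 6.75% → €7.55
Umbrella €37.28: all other goods → 3.5% → €1.30
Pair of dumbbells (15 lb) €71.91: sports equipment, buyer-exempt → 0% → €0.00
Bike helmet €57.35: sports equipment, buyer-exempt → 0% → €0.00
Nightstand €70.94: household furniture → 6.75% → €4.79
Camping tent (2-person) €277.09: sports equipment, buyer-exempt → 0% → €0.00
Sleeping bag €42.01: sports equipment, buyer-exempt → 0% → €0.00
Subtotal = €668.36; tax = €13.64; total due = €682.00

€682.00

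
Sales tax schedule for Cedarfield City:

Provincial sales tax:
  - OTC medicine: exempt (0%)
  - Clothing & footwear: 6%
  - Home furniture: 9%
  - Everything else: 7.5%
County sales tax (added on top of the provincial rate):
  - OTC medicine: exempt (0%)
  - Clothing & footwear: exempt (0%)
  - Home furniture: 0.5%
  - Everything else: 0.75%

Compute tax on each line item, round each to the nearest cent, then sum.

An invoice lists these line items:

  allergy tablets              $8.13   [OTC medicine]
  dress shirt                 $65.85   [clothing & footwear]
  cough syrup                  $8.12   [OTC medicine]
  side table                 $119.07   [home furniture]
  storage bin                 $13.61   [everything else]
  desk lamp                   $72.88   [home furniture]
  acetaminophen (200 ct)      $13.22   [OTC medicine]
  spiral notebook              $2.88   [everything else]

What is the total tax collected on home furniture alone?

$18.23

Side table $119.07: home furniture → 9% + 0.5% county = 9.5% → $11.31
Desk lamp $72.88: home furniture → 9% + 0.5% county = 9.5% → $6.92
Tax on home furniture = $11.31 + $6.92 = $18.23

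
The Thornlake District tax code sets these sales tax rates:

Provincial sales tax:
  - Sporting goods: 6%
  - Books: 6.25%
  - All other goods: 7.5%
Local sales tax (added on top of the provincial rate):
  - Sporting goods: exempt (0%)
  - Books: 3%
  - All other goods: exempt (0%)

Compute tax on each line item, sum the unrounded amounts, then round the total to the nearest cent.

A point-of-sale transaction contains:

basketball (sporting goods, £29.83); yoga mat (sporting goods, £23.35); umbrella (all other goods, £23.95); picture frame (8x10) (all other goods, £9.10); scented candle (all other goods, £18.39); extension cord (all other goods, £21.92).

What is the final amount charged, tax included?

Basketball £29.83: sporting goods → 6% + 0% local = 6% → £1.7898
Yoga mat £23.35: sporting goods → 6% + 0% local = 6% → £1.401
Umbrella £23.95: all other goods → 7.5% + 0% local = 7.5% → £1.79625
Picture frame (8x10) £9.10: all other goods → 7.5% + 0% local = 7.5% → £0.6825
Scented candle £18.39: all other goods → 7.5% + 0% local = 7.5% → £1.37925
Extension cord £21.92: all other goods → 7.5% + 0% local = 7.5% → £1.644
Subtotal = £126.54; unrounded tax = £8.6928 → £8.69; total due = £135.23

£135.23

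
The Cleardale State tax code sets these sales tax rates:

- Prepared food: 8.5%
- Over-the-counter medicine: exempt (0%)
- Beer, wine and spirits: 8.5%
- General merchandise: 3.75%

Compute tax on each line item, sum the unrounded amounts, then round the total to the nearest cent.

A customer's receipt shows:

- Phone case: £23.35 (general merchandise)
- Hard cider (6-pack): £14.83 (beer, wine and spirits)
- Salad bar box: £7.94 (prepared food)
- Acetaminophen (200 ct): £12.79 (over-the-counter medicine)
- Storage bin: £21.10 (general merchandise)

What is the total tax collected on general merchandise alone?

Phone case £23.35: general merchandise → 3.75% → £0.875625
Storage bin £21.10: general merchandise → 3.75% → £0.79125
Tax on general merchandise: unrounded sum = £1.666875 → £1.67

£1.67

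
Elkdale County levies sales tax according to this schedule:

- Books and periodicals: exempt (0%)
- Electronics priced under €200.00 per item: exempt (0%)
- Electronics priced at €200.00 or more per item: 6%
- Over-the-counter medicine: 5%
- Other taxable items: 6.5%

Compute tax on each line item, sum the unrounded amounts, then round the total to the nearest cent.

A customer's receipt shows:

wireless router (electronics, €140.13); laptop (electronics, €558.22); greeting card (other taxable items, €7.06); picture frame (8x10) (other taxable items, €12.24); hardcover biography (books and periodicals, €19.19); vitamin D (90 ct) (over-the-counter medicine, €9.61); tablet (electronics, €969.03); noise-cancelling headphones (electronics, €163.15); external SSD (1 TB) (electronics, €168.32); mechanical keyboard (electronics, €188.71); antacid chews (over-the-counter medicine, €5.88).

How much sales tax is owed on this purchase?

Wireless router €140.13: electronics, under €200.00 → 0% → €0.00
Laptop €558.22: electronics, €200.00 or more → 6% → €33.4932
Greeting card €7.06: other taxable items → 6.5% → €0.4589
Picture frame (8x10) €12.24: other taxable items → 6.5% → €0.7956
Hardcover biography €19.19: books and periodicals → 0% → €0.00
Vitamin D (90 ct) €9.61: over-the-counter medicine → 5% → €0.4805
Tablet €969.03: electronics, €200.00 or more → 6% → €58.1418
Noise-cancelling headphones €163.15: electronics, under €200.00 → 0% → €0.00
External SSD (1 TB) €168.32: electronics, under €200.00 → 0% → €0.00
Mechanical keyboard €188.71: electronics, under €200.00 → 0% → €0.00
Antacid chews €5.88: over-the-counter medicine → 5% → €0.294
Unrounded tax sum = €93.664 → €93.66

€93.66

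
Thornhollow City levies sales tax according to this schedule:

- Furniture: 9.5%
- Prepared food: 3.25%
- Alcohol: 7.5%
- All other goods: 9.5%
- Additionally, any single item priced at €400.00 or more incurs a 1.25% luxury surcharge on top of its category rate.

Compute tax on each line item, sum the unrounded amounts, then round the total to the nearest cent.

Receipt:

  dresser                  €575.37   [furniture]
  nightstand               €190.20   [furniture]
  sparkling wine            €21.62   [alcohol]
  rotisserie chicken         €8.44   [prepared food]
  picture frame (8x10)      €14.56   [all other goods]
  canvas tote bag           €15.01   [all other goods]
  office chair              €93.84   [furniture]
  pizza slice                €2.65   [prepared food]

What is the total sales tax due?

€93.63

Dresser €575.37: furniture → 9.5% + 1.25% surcharge = 10.75% → €61.852275
Nightstand €190.20: furniture → 9.5% → €18.069
Sparkling wine €21.62: alcohol → 7.5% → €1.6215
Rotisserie chicken €8.44: prepared food → 3.25% → €0.2743
Picture frame (8x10) €14.56: all other goods → 9.5% → €1.3832
Canvas tote bag €15.01: all other goods → 9.5% → €1.42595
Office chair €93.84: furniture → 9.5% → €8.9148
Pizza slice €2.65: prepared food → 3.25% → €0.086125
Unrounded tax sum = €93.62715 → €93.63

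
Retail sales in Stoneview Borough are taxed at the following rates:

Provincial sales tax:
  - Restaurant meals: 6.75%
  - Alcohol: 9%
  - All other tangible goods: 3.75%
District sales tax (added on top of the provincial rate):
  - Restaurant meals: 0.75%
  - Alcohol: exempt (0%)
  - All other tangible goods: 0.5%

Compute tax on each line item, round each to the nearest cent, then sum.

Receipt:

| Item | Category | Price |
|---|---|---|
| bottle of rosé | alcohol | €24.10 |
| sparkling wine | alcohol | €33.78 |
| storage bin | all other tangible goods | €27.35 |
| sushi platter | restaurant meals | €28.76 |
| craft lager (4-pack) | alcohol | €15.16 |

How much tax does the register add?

Bottle of rosé €24.10: alcohol → 9% + 0% district = 9% → €2.17
Sparkling wine €33.78: alcohol → 9% + 0% district = 9% → €3.04
Storage bin €27.35: all other tangible goods → 3.75% + 0.5% district = 4.25% → €1.16
Sushi platter €28.76: restaurant meals → 6.75% + 0.75% district = 7.5% → €2.16
Craft lager (4-pack) €15.16: alcohol → 9% + 0% district = 9% → €1.36
Total tax = €2.17 + €3.04 + €1.16 + €2.16 + €1.36 = €9.89

€9.89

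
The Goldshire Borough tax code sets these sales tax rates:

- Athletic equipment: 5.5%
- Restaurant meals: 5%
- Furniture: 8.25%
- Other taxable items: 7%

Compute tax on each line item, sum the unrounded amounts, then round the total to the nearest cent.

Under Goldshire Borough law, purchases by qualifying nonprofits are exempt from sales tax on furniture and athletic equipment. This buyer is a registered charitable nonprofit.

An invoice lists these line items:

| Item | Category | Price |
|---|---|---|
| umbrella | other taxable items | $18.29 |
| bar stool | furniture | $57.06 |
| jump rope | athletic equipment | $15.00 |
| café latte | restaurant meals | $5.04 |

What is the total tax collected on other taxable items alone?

Umbrella $18.29: other taxable items → 7% → $1.2803
Tax on other taxable items: unrounded sum = $1.2803 → $1.28

$1.28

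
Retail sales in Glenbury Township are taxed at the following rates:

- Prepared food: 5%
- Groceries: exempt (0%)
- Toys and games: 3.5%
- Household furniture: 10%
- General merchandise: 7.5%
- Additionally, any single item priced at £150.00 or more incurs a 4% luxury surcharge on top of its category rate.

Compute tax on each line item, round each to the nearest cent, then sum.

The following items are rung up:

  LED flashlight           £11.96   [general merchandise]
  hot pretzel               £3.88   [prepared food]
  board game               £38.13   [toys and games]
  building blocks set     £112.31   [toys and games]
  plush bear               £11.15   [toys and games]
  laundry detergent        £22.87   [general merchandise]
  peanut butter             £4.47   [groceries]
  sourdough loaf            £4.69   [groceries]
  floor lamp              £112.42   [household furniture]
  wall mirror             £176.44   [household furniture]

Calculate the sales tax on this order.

LED flashlight £11.96: general merchandise → 7.5% → £0.90
Hot pretzel £3.88: prepared food → 5% → £0.19
Board game £38.13: toys and games → 3.5% → £1.33
Building blocks set £112.31: toys and games → 3.5% → £3.93
Plush bear £11.15: toys and games → 3.5% → £0.39
Laundry detergent £22.87: general merchandise → 7.5% → £1.72
Peanut butter £4.47: groceries → 0% → £0.00
Sourdough loaf £4.69: groceries → 0% → £0.00
Floor lamp £112.42: household furniture → 10% → £11.24
Wall mirror £176.44: household furniture → 10% + 4% surcharge = 14% → £24.70
Total tax = £0.90 + £0.19 + £1.33 + £3.93 + £0.39 + £1.72 + £11.24 + £24.70 = £44.40

£44.40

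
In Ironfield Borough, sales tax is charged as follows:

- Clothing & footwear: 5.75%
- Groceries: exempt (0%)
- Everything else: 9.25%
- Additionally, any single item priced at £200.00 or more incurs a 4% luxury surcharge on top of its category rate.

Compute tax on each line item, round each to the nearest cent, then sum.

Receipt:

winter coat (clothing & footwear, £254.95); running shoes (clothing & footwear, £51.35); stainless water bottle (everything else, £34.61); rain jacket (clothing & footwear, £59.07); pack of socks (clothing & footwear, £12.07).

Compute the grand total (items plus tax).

£447.15

Winter coat £254.95: clothing & footwear → 5.75% + 4% surcharge = 9.75% → £24.86
Running shoes £51.35: clothing & footwear → 5.75% → £2.95
Stainless water bottle £34.61: everything else → 9.25% → £3.20
Rain jacket £59.07: clothing & footwear → 5.75% → £3.40
Pack of socks £12.07: clothing & footwear → 5.75% → £0.69
Subtotal = £412.05; tax = £35.10; total due = £447.15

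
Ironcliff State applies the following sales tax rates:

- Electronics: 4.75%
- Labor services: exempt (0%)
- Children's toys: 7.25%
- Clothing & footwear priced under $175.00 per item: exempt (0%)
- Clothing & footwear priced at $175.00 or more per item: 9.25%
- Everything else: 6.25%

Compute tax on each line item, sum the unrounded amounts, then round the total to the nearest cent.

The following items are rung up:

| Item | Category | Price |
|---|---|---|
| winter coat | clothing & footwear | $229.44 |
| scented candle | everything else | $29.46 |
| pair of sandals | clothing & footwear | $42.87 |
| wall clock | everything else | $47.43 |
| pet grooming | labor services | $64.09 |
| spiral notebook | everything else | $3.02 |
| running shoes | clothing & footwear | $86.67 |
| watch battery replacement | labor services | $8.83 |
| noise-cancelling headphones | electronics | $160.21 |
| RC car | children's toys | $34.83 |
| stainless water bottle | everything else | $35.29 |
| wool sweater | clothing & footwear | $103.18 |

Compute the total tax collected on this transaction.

Winter coat $229.44: clothing & footwear, $175.00 or more → 9.25% → $21.2232
Scented candle $29.46: everything else → 6.25% → $1.84125
Pair of sandals $42.87: clothing & footwear, under $175.00 → 0% → $0.00
Wall clock $47.43: everything else → 6.25% → $2.964375
Pet grooming $64.09: labor services → 0% → $0.00
Spiral notebook $3.02: everything else → 6.25% → $0.18875
Running shoes $86.67: clothing & footwear, under $175.00 → 0% → $0.00
Watch battery replacement $8.83: labor services → 0% → $0.00
Noise-cancelling headphones $160.21: electronics → 4.75% → $7.609975
RC car $34.83: children's toys → 7.25% → $2.525175
Stainless water bottle $35.29: everything else → 6.25% → $2.205625
Wool sweater $103.18: clothing & footwear, under $175.00 → 0% → $0.00
Unrounded tax sum = $38.55835 → $38.56

$38.56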